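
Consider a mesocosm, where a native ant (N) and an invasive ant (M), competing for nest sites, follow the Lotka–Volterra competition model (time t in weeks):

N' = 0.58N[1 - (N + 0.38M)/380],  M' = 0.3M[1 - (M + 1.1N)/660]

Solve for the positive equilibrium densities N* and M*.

N* ≈ 222, M* ≈ 416

Setting both brackets to zero gives the nullclines N + 0.38M = 380 and 1.1N + M = 660.
Substituting M = 660 - 1.1N into the first: N(1 - 0.38·1.1) = 380 - 0.38·660.
So N* = 129/0.582 = 222, and then M* = 660 - 1.1·222 = 416.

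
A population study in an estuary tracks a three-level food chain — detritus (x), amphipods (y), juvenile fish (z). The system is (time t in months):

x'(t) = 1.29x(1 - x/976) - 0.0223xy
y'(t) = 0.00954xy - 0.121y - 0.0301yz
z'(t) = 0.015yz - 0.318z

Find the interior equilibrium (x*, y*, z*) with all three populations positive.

From dz/dt = 0: 0.015y* = 0.318, so y* = 21.2.
From dx/dt = 0: 1.29(1 - x*/976) = 0.0223·21.2, giving x* = 976·(1 - 0.366) = 618.
From dy/dt = 0: 0.00954·618 - 0.121 = 0.0301z*, so z* = 5.78/0.0301 = 192.

x* ≈ 618, y* ≈ 21.2, z* ≈ 192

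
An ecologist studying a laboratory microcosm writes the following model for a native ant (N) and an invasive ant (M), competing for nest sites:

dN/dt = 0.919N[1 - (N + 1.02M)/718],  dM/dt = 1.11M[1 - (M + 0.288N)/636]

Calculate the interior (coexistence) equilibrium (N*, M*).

Setting both brackets to zero gives the nullclines N + 1.02M = 718 and 0.288N + M = 636.
Substituting M = 636 - 0.288N into the first: N(1 - 1.02·0.288) = 718 - 1.02·636.
So N* = 69.3/0.706 = 98.1, and then M* = 636 - 0.288·98.1 = 608.

N* ≈ 98.1, M* ≈ 608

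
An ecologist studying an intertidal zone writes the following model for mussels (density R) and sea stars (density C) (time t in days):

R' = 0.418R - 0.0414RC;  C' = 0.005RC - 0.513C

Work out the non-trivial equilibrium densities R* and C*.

R* ≈ 103, C* ≈ 10.1

Set dC/dt = 0 with C > 0: 0.005R - 0.513 = 0, so R* = 0.513/0.005 = 103.
Set dR/dt = 0 with R > 0: 0.418 - 0.0414C = 0, so C* = 0.418/0.0414 = 10.1.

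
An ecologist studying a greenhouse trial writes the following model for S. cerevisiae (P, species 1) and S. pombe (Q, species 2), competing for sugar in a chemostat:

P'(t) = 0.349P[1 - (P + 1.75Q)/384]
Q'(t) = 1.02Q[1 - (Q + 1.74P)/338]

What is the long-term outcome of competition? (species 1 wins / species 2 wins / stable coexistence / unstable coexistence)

Compare the nullcline intercepts: K1/α12 = 384/1.75 = 219 < K2 = 338; K2/α21 = 338/1.74 = 194 < K1 = 384.
Since both are reversed, neither can invade when rare; the interior point is a saddle.

unstable coexistence (outcome depends on initial conditions)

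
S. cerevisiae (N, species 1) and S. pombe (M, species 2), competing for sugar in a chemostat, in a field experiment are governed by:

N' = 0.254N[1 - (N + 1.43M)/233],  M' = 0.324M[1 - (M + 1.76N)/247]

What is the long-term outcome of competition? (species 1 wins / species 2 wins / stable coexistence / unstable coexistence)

Compare the nullcline intercepts: K1/α12 = 233/1.43 = 163 < K2 = 247; K2/α21 = 247/1.76 = 140 < K1 = 233.
Since both are reversed, neither can invade when rare; the interior point is a saddle.

unstable coexistence (outcome depends on initial conditions)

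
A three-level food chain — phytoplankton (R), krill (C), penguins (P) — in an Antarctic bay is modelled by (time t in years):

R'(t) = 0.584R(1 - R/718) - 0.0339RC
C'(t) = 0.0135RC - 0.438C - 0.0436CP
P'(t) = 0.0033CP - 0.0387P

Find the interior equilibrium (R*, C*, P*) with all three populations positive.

R* ≈ 229, C* ≈ 11.7, P* ≈ 60.9

From dP/dt = 0: 0.0033C* = 0.0387, so C* = 11.7.
From dR/dt = 0: 0.584(1 - R*/718) = 0.0339·11.7, giving R* = 718·(1 - 0.681) = 229.
From dC/dt = 0: 0.0135·229 - 0.438 = 0.0436P*, so P* = 2.66/0.0436 = 60.9.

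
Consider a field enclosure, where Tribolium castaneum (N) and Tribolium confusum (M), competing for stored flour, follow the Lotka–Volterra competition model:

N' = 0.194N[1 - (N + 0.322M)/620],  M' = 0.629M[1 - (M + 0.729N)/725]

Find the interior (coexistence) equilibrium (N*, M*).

Setting both brackets to zero gives the nullclines N + 0.322M = 620 and 0.729N + M = 725.
Substituting M = 725 - 0.729N into the first: N(1 - 0.322·0.729) = 620 - 0.322·725.
So N* = 387/0.765 = 505, and then M* = 725 - 0.729·505 = 357.

N* ≈ 505, M* ≈ 357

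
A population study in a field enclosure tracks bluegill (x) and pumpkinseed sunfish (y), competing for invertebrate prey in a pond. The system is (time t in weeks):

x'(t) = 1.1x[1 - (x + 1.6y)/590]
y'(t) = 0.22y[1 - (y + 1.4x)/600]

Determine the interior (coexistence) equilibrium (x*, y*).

Setting both brackets to zero gives the nullclines x + 1.6y = 590 and 1.4x + y = 600.
Substituting y = 600 - 1.4x into the first: x(1 - 1.6·1.4) = 590 - 1.6·600.
So x* = -370/-1.24 = 298, and then y* = 600 - 1.4·298 = 182.

x* ≈ 298, y* ≈ 182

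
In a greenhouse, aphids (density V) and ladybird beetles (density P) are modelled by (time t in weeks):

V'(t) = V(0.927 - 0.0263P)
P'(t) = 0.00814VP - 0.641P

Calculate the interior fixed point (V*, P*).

V* ≈ 78.7, P* ≈ 35.2

Set dP/dt = 0 with P > 0: 0.00814V - 0.641 = 0, so V* = 0.641/0.00814 = 78.7.
Set dV/dt = 0 with V > 0: 0.927 - 0.0263P = 0, so P* = 0.927/0.0263 = 35.2.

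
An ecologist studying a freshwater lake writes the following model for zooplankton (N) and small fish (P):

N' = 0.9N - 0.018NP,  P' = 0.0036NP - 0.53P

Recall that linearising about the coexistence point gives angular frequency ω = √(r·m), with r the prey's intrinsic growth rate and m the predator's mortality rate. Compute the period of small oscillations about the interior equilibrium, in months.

Here r = 0.9 and m = 0.53, so r·m = 0.477.
ω = √0.477 = 0.691 per month, hence T = 2π/ω ≈ 9.1 months.

T ≈ 9.1 months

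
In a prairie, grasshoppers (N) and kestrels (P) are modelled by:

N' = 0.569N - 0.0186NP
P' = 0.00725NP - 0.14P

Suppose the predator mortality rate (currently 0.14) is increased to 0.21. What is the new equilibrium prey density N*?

N* ≈ 29

At the interior fixed point, setting dP/dt = 0 with P > 0 fixes N* = (predator death rate)/(NP coefficient) — independent of the other coefficients.
With the change, N* = 0.21/0.00725 = 29; it rises from 19.3.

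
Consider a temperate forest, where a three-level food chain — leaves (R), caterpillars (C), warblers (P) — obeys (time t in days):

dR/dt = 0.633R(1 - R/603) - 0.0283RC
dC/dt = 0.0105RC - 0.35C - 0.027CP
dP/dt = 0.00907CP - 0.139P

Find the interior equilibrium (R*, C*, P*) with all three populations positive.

From dP/dt = 0: 0.00907C* = 0.139, so C* = 15.3.
From dR/dt = 0: 0.633(1 - R*/603) = 0.0283·15.3, giving R* = 603·(1 - 0.685) = 190.
From dC/dt = 0: 0.0105·190 - 0.35 = 0.027P*, so P* = 1.64/0.027 = 60.9.

R* ≈ 190, C* ≈ 15.3, P* ≈ 60.9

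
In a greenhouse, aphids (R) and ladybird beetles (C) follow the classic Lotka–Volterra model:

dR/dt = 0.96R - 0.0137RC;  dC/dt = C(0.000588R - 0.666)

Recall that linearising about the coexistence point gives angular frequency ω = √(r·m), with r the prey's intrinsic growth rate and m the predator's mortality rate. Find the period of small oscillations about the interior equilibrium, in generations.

Here r = 0.96 and m = 0.666, so r·m = 0.639.
ω = √0.639 = 0.8 per generation, hence T = 2π/ω ≈ 7.86 generations.

T ≈ 7.86 generations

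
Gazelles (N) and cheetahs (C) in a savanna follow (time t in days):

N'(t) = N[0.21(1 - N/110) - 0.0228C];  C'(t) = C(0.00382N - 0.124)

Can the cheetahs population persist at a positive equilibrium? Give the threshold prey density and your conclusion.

Threshold N = 32.5; K > 32.5, so yes, the predator persists.

The predator equation gives dC/dt > 0 only when N > 0.124/0.00382 = 32.5.
Without the predator, N → K = 110. Since 110 > 32.5, the predator can invade and persist.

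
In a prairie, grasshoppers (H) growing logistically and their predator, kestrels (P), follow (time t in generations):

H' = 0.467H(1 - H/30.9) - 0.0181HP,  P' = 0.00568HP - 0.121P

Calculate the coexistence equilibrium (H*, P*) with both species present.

H* ≈ 21.3, P* ≈ 8.01

From dP/dt = 0 with P > 0: 0.00568H* = 0.121, so H* = 21.3.
Substitute into dH/dt = 0: 0.467(1 - 21.3/30.9) = 0.0181P*.
The bracket is 0.311, giving P* = 0.145/0.0181 = 8.01.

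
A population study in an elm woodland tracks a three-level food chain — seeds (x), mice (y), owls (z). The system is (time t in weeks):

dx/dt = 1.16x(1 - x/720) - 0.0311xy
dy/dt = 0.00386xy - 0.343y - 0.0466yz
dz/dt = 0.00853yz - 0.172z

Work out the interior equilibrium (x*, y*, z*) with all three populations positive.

From dz/dt = 0: 0.00853y* = 0.172, so y* = 20.2.
From dx/dt = 0: 1.16(1 - x*/720) = 0.0311·20.2, giving x* = 720·(1 - 0.541) = 331.
From dy/dt = 0: 0.00386·331 - 0.343 = 0.0466z*, so z* = 0.934/0.0466 = 20.

x* ≈ 331, y* ≈ 20.2, z* ≈ 20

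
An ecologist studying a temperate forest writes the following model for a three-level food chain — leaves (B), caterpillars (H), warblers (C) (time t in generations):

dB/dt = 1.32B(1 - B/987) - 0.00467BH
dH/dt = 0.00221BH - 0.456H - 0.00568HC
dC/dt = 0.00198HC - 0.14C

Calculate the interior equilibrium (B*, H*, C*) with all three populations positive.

From dC/dt = 0: 0.00198H* = 0.14, so H* = 70.7.
From dB/dt = 0: 1.32(1 - B*/987) = 0.00467·70.7, giving B* = 987·(1 - 0.25) = 740.
From dH/dt = 0: 0.00221·740 - 0.456 = 0.00568C*, so C* = 1.18/0.00568 = 208.

B* ≈ 740, H* ≈ 70.7, C* ≈ 208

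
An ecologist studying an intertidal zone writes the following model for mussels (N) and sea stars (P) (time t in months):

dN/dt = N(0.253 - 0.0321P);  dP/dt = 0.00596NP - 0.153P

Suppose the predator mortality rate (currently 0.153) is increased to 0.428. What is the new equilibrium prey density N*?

N* ≈ 71.8

At the interior fixed point, setting dP/dt = 0 with P > 0 fixes N* = (predator death rate)/(NP coefficient) — independent of the other coefficients.
With the change, N* = 0.428/0.00596 = 71.8; it rises from 25.7.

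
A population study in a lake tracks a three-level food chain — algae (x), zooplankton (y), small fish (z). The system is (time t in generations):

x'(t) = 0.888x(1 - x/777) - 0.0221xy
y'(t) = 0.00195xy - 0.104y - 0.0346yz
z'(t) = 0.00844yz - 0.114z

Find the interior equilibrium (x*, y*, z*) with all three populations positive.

x* ≈ 516, y* ≈ 13.5, z* ≈ 26.1

From dz/dt = 0: 0.00844y* = 0.114, so y* = 13.5.
From dx/dt = 0: 0.888(1 - x*/777) = 0.0221·13.5, giving x* = 777·(1 - 0.336) = 516.
From dy/dt = 0: 0.00195·516 - 0.104 = 0.0346z*, so z* = 0.902/0.0346 = 26.1.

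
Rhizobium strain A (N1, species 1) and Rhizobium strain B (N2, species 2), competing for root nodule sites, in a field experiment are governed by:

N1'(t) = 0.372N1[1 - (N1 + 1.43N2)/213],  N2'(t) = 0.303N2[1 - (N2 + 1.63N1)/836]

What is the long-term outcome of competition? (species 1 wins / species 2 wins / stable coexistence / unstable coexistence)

Compare the nullcline intercepts: K1/α12 = 213/1.43 = 149 < K2 = 836; K2/α21 = 836/1.63 = 513 > K1 = 213.
Since the inequalities point opposite ways, species 2 can invade but species 1 cannot.

species 2 excludes species 1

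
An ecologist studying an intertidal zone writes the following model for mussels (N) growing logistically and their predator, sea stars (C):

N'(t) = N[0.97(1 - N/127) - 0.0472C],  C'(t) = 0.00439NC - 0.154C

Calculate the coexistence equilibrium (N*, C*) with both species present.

From dC/dt = 0 with C > 0: 0.00439N* = 0.154, so N* = 35.1.
Substitute into dN/dt = 0: 0.97(1 - 35.1/127) = 0.0472C*.
The bracket is 0.724, giving C* = 0.702/0.0472 = 14.9.

N* ≈ 35.1, C* ≈ 14.9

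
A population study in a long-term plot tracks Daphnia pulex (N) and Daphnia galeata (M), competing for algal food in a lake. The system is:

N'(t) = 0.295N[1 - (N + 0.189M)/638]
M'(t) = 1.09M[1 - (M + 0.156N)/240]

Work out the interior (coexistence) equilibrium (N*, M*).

Setting both brackets to zero gives the nullclines N + 0.189M = 638 and 0.156N + M = 240.
Substituting M = 240 - 0.156N into the first: N(1 - 0.189·0.156) = 638 - 0.189·240.
So N* = 593/0.971 = 611, and then M* = 240 - 0.156·611 = 145.

N* ≈ 611, M* ≈ 145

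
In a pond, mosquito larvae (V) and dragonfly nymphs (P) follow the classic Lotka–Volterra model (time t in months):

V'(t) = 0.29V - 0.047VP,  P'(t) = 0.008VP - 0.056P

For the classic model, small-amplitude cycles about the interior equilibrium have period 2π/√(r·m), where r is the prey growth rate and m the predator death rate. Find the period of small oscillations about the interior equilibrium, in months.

Here r = 0.29 and m = 0.056, so r·m = 0.0162.
ω = √0.0162 = 0.127 per month, hence T = 2π/ω ≈ 49.3 months.

T ≈ 49.3 months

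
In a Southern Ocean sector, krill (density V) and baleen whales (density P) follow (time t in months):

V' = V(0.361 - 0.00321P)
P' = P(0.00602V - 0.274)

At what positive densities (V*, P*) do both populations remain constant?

V* ≈ 45.5, P* ≈ 112

Set dP/dt = 0 with P > 0: 0.00602V - 0.274 = 0, so V* = 0.274/0.00602 = 45.5.
Set dV/dt = 0 with V > 0: 0.361 - 0.00321P = 0, so P* = 0.361/0.00321 = 112.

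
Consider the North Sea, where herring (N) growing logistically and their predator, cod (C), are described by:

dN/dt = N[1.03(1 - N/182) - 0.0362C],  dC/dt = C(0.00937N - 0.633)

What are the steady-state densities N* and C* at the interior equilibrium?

From dC/dt = 0 with C > 0: 0.00937N* = 0.633, so N* = 67.6.
Substitute into dN/dt = 0: 1.03(1 - 67.6/182) = 0.0362C*.
The bracket is 0.629, giving C* = 0.648/0.0362 = 17.9.

N* ≈ 67.6, C* ≈ 17.9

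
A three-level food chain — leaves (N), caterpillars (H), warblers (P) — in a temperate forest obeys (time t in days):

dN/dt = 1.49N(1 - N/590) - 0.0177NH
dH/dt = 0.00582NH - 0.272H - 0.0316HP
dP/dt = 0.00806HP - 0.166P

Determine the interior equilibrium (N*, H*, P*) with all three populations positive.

From dP/dt = 0: 0.00806H* = 0.166, so H* = 20.6.
From dN/dt = 0: 1.49(1 - N*/590) = 0.0177·20.6, giving N* = 590·(1 - 0.245) = 446.
From dH/dt = 0: 0.00582·446 - 0.272 = 0.0316P*, so P* = 2.32/0.0316 = 73.5.

N* ≈ 446, H* ≈ 20.6, P* ≈ 73.5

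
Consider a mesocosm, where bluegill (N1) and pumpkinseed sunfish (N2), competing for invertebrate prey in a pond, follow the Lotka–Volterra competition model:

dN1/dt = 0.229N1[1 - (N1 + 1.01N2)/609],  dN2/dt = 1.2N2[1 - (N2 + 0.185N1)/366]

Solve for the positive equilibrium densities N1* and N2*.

N1* ≈ 294, N2* ≈ 312

Setting both brackets to zero gives the nullclines N1 + 1.01N2 = 609 and 0.185N1 + N2 = 366.
Substituting N2 = 366 - 0.185N1 into the first: N1(1 - 1.01·0.185) = 609 - 1.01·366.
So N1* = 239/0.813 = 294, and then N2* = 366 - 0.185·294 = 312.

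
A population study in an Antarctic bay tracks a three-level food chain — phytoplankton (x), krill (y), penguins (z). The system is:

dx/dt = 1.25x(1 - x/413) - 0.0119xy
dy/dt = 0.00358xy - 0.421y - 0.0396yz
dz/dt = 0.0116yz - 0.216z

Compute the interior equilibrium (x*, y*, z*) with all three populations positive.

From dz/dt = 0: 0.0116y* = 0.216, so y* = 18.6.
From dx/dt = 0: 1.25(1 - x*/413) = 0.0119·18.6, giving x* = 413·(1 - 0.177) = 340.
From dy/dt = 0: 0.00358·340 - 0.421 = 0.0396z*, so z* = 0.795/0.0396 = 20.1.

x* ≈ 340, y* ≈ 18.6, z* ≈ 20.1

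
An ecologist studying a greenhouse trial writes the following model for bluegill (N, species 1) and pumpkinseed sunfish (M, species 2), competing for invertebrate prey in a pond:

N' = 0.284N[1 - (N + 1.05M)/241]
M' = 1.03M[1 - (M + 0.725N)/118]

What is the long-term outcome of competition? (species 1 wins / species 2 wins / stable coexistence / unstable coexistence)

Compare the nullcline intercepts: K1/α12 = 241/1.05 = 230 > K2 = 118; K2/α21 = 118/0.725 = 163 < K1 = 241.
Since the inequalities point opposite ways, species 1 can invade but species 2 cannot.

species 1 excludes species 2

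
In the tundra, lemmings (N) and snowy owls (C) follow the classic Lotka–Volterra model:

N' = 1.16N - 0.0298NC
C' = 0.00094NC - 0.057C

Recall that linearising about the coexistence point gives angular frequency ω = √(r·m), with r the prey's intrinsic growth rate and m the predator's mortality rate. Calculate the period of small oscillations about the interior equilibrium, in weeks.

Here r = 1.16 and m = 0.057, so r·m = 0.0661.
ω = √0.0661 = 0.257 per week, hence T = 2π/ω ≈ 24.4 weeks.

T ≈ 24.4 weeks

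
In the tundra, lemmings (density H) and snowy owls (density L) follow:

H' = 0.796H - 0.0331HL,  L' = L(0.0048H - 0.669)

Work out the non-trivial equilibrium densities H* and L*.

Set dL/dt = 0 with L > 0: 0.0048H - 0.669 = 0, so H* = 0.669/0.0048 = 139.
Set dH/dt = 0 with H > 0: 0.796 - 0.0331L = 0, so L* = 0.796/0.0331 = 24.

H* ≈ 139, L* ≈ 24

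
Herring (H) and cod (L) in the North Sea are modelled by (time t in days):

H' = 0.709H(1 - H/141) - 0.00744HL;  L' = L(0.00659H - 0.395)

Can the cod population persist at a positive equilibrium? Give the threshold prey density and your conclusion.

The predator equation gives dL/dt > 0 only when H > 0.395/0.00659 = 59.9.
Without the predator, H → K = 141. Since 141 > 59.9, the predator can invade and persist.

Threshold H = 59.9; K > 59.9, so yes, the predator persists.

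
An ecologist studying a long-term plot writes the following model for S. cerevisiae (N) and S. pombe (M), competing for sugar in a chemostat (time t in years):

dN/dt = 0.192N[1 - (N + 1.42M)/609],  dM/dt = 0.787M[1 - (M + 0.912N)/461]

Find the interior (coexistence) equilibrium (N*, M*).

N* ≈ 155, M* ≈ 320

Setting both brackets to zero gives the nullclines N + 1.42M = 609 and 0.912N + M = 461.
Substituting M = 461 - 0.912N into the first: N(1 - 1.42·0.912) = 609 - 1.42·461.
So N* = -45.6/-0.295 = 155, and then M* = 461 - 0.912·155 = 320.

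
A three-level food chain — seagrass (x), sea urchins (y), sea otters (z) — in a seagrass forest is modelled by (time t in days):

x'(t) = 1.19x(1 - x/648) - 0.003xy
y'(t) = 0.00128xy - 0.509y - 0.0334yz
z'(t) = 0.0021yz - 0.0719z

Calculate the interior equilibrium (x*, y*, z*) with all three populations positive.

x* ≈ 592, y* ≈ 34.2, z* ≈ 7.45

From dz/dt = 0: 0.0021y* = 0.0719, so y* = 34.2.
From dx/dt = 0: 1.19(1 - x*/648) = 0.003·34.2, giving x* = 648·(1 - 0.0863) = 592.
From dy/dt = 0: 0.00128·592 - 0.509 = 0.0334z*, so z* = 0.249/0.0334 = 7.45.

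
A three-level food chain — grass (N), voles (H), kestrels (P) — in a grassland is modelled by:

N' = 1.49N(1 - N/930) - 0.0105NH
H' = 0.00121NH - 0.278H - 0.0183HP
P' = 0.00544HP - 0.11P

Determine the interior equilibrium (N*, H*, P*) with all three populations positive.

From dP/dt = 0: 0.00544H* = 0.11, so H* = 20.2.
From dN/dt = 0: 1.49(1 - N*/930) = 0.0105·20.2, giving N* = 930·(1 - 0.142) = 797.
From dH/dt = 0: 0.00121·797 - 0.278 = 0.0183P*, so P* = 0.687/0.0183 = 37.5.

N* ≈ 797, H* ≈ 20.2, P* ≈ 37.5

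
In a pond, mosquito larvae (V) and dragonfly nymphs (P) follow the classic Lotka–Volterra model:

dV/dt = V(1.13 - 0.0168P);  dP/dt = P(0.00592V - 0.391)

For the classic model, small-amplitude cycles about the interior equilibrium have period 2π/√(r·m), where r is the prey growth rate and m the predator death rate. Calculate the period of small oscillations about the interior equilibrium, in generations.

T ≈ 9.45 generations

Here r = 1.13 and m = 0.391, so r·m = 0.442.
ω = √0.442 = 0.665 per generation, hence T = 2π/ω ≈ 9.45 generations.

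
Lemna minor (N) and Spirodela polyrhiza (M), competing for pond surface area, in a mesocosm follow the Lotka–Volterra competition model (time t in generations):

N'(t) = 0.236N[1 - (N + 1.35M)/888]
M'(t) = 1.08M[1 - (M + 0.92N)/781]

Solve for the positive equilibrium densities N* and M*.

N* ≈ 687, M* ≈ 149

Setting both brackets to zero gives the nullclines N + 1.35M = 888 and 0.92N + M = 781.
Substituting M = 781 - 0.92N into the first: N(1 - 1.35·0.92) = 888 - 1.35·781.
So N* = -166/-0.242 = 687, and then M* = 781 - 0.92·687 = 149.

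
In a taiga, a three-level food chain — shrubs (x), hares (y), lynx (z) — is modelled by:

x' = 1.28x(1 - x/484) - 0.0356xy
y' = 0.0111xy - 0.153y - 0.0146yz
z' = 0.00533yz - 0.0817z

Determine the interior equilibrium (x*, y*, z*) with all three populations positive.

From dz/dt = 0: 0.00533y* = 0.0817, so y* = 15.3.
From dx/dt = 0: 1.28(1 - x*/484) = 0.0356·15.3, giving x* = 484·(1 - 0.426) = 278.
From dy/dt = 0: 0.0111·278 - 0.153 = 0.0146z*, so z* = 2.93/0.0146 = 201.

x* ≈ 278, y* ≈ 15.3, z* ≈ 201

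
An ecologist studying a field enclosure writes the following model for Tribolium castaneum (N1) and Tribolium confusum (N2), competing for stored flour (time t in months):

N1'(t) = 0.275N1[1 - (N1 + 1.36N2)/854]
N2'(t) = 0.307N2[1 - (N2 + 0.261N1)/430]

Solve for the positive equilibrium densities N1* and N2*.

N1* ≈ 417, N2* ≈ 321

Setting both brackets to zero gives the nullclines N1 + 1.36N2 = 854 and 0.261N1 + N2 = 430.
Substituting N2 = 430 - 0.261N1 into the first: N1(1 - 1.36·0.261) = 854 - 1.36·430.
So N1* = 269/0.645 = 417, and then N2* = 430 - 0.261·417 = 321.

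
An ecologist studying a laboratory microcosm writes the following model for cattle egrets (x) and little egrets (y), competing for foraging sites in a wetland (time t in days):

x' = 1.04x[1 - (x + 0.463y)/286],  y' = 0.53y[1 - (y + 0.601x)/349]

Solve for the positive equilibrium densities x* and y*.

Setting both brackets to zero gives the nullclines x + 0.463y = 286 and 0.601x + y = 349.
Substituting y = 349 - 0.601x into the first: x(1 - 0.463·0.601) = 286 - 0.463·349.
So x* = 124/0.722 = 172, and then y* = 349 - 0.601·172 = 245.

x* ≈ 172, y* ≈ 245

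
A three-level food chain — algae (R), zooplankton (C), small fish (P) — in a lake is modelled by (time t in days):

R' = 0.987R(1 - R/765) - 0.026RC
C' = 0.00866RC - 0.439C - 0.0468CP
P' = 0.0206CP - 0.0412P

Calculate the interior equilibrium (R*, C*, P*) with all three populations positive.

R* ≈ 725, C* ≈ 2, P* ≈ 125

From dP/dt = 0: 0.0206C* = 0.0412, so C* = 2.
From dR/dt = 0: 0.987(1 - R*/765) = 0.026·2, giving R* = 765·(1 - 0.0527) = 725.
From dC/dt = 0: 0.00866·725 - 0.439 = 0.0468P*, so P* = 5.84/0.0468 = 125.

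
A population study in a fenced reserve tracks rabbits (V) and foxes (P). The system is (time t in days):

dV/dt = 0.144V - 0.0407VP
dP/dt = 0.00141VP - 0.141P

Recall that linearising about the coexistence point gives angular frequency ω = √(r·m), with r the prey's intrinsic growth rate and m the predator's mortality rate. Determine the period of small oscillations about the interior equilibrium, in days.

Here r = 0.144 and m = 0.141, so r·m = 0.0203.
ω = √0.0203 = 0.142 per day, hence T = 2π/ω ≈ 44.1 days.

T ≈ 44.1 days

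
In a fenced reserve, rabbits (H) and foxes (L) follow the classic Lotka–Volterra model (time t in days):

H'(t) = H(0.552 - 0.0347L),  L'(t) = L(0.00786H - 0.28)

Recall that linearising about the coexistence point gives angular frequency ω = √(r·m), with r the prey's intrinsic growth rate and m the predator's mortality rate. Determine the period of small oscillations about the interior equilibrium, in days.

Here r = 0.552 and m = 0.28, so r·m = 0.155.
ω = √0.155 = 0.393 per day, hence T = 2π/ω ≈ 16 days.

T ≈ 16 days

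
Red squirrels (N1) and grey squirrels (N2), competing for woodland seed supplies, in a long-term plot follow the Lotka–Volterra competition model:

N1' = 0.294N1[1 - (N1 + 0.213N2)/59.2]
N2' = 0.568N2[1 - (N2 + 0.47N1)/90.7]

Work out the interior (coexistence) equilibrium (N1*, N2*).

N1* ≈ 44.3, N2* ≈ 69.9

Setting both brackets to zero gives the nullclines N1 + 0.213N2 = 59.2 and 0.47N1 + N2 = 90.7.
Substituting N2 = 90.7 - 0.47N1 into the first: N1(1 - 0.213·0.47) = 59.2 - 0.213·90.7.
So N1* = 39.9/0.9 = 44.3, and then N2* = 90.7 - 0.47·44.3 = 69.9.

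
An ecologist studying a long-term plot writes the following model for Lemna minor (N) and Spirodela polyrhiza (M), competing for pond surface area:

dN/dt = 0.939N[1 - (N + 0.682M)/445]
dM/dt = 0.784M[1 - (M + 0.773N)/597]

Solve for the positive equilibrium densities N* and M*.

N* ≈ 80, M* ≈ 535

Setting both brackets to zero gives the nullclines N + 0.682M = 445 and 0.773N + M = 597.
Substituting M = 597 - 0.773N into the first: N(1 - 0.682·0.773) = 445 - 0.682·597.
So N* = 37.8/0.473 = 80, and then M* = 597 - 0.773·80 = 535.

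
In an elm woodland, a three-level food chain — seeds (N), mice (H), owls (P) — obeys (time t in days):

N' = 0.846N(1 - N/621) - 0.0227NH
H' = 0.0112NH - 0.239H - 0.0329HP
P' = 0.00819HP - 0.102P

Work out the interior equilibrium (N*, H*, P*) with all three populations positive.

From dP/dt = 0: 0.00819H* = 0.102, so H* = 12.5.
From dN/dt = 0: 0.846(1 - N*/621) = 0.0227·12.5, giving N* = 621·(1 - 0.334) = 413.
From dH/dt = 0: 0.0112·413 - 0.239 = 0.0329P*, so P* = 4.39/0.0329 = 133.

N* ≈ 413, H* ≈ 12.5, P* ≈ 133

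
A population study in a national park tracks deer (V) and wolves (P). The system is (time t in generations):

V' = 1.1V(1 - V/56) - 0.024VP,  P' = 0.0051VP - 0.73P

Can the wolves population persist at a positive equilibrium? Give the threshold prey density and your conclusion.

The predator equation gives dP/dt > 0 only when V > 0.73/0.0051 = 143.
Without the predator, V → K = 56. Since 56 < 143, the predator cannot invade.

Threshold V = 143; K < 143, so no, the predator goes extinct.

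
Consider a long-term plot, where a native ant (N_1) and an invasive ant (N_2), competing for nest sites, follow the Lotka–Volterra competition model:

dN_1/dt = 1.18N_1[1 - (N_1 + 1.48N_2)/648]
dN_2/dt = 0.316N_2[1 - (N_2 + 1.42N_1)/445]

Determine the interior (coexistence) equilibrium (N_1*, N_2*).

Setting both brackets to zero gives the nullclines N_1 + 1.48N_2 = 648 and 1.42N_1 + N_2 = 445.
Substituting N_2 = 445 - 1.42N_1 into the first: N_1(1 - 1.48·1.42) = 648 - 1.48·445.
So N_1* = -10.6/-1.1 = 9.62, and then N_2* = 445 - 1.42·9.62 = 431.

N_1* ≈ 9.62, N_2* ≈ 431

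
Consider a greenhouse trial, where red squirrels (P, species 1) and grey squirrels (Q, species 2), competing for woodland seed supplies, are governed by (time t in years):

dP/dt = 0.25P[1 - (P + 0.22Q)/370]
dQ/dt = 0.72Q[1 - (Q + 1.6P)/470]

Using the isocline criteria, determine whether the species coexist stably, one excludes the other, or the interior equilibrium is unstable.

Compare the nullcline intercepts: K1/α12 = 370/0.22 = 1680 > K2 = 470; K2/α21 = 470/1.6 = 294 < K1 = 370.
Since the inequalities point opposite ways, species 1 can invade but species 2 cannot.

species 1 excludes species 2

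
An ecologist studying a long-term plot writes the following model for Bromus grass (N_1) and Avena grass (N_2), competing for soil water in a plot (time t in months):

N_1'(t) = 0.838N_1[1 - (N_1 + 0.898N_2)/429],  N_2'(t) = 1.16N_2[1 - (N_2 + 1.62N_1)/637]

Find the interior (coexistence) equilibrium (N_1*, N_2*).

N_1* ≈ 315, N_2* ≈ 127

Setting both brackets to zero gives the nullclines N_1 + 0.898N_2 = 429 and 1.62N_1 + N_2 = 637.
Substituting N_2 = 637 - 1.62N_1 into the first: N_1(1 - 0.898·1.62) = 429 - 0.898·637.
So N_1* = -143/-0.455 = 315, and then N_2* = 637 - 1.62·315 = 127.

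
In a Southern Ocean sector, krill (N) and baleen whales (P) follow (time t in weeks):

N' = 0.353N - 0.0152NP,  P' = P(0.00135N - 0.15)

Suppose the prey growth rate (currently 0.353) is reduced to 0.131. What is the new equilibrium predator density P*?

At the interior fixed point, setting dN/dt = 0 with N > 0 fixes P* = (prey growth rate)/(NP coefficient) — independent of the other coefficients.
With the change, P* = 0.131/0.0152 = 8.62; it falls from 23.2.

P* ≈ 8.62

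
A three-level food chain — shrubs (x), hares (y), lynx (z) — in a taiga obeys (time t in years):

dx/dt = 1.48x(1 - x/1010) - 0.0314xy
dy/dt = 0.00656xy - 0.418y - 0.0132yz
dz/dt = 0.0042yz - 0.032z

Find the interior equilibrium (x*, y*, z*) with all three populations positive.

From dz/dt = 0: 0.0042y* = 0.032, so y* = 7.62.
From dx/dt = 0: 1.48(1 - x*/1010) = 0.0314·7.62, giving x* = 1010·(1 - 0.162) = 847.
From dy/dt = 0: 0.00656·847 - 0.418 = 0.0132z*, so z* = 5.14/0.0132 = 389.

x* ≈ 847, y* ≈ 7.62, z* ≈ 389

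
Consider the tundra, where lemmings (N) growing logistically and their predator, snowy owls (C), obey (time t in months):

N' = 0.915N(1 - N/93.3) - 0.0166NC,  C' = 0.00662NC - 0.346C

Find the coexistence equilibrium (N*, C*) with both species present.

From dC/dt = 0 with C > 0: 0.00662N* = 0.346, so N* = 52.3.
Substitute into dN/dt = 0: 0.915(1 - 52.3/93.3) = 0.0166C*.
The bracket is 0.44, giving C* = 0.402/0.0166 = 24.2.

N* ≈ 52.3, C* ≈ 24.2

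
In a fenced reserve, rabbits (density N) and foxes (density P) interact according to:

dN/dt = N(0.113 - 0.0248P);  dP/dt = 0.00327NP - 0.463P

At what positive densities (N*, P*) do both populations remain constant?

Set dP/dt = 0 with P > 0: 0.00327N - 0.463 = 0, so N* = 0.463/0.00327 = 142.
Set dN/dt = 0 with N > 0: 0.113 - 0.0248P = 0, so P* = 0.113/0.0248 = 4.56.

N* ≈ 142, P* ≈ 4.56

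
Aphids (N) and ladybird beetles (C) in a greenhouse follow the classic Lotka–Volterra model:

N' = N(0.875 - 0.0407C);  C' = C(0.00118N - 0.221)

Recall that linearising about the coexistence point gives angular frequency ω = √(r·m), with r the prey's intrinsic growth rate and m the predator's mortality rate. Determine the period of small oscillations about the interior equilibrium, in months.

Here r = 0.875 and m = 0.221, so r·m = 0.193.
ω = √0.193 = 0.44 per month, hence T = 2π/ω ≈ 14.3 months.

T ≈ 14.3 months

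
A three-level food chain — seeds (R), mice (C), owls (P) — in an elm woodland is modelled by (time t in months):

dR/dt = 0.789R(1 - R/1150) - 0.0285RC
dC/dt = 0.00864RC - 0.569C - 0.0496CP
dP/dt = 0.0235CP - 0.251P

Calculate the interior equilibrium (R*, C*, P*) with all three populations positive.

From dP/dt = 0: 0.0235C* = 0.251, so C* = 10.7.
From dR/dt = 0: 0.789(1 - R*/1150) = 0.0285·10.7, giving R* = 1150·(1 - 0.386) = 706.
From dC/dt = 0: 0.00864·706 - 0.569 = 0.0496P*, so P* = 5.53/0.0496 = 112.

R* ≈ 706, C* ≈ 10.7, P* ≈ 112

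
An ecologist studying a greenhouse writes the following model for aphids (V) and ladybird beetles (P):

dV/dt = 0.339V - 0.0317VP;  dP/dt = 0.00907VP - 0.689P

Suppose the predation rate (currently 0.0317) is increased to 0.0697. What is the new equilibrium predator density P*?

At the interior fixed point, setting dV/dt = 0 with V > 0 fixes P* = (prey growth rate)/(VP coefficient) — independent of the other coefficients.
With the change, P* = 0.339/0.0697 = 4.86; it falls from 10.7.

P* ≈ 4.86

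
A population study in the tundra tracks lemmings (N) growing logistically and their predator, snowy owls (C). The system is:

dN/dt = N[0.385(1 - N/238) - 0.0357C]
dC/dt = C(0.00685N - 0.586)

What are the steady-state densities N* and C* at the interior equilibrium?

From dC/dt = 0 with C > 0: 0.00685N* = 0.586, so N* = 85.5.
Substitute into dN/dt = 0: 0.385(1 - 85.5/238) = 0.0357C*.
The bracket is 0.641, giving C* = 0.247/0.0357 = 6.91.

N* ≈ 85.5, C* ≈ 6.91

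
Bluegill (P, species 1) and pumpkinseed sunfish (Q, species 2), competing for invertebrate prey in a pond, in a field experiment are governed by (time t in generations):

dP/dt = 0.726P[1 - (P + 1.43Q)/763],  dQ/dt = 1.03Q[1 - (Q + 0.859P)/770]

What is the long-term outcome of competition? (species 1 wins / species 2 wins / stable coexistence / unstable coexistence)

Compare the nullcline intercepts: K1/α12 = 763/1.43 = 534 < K2 = 770; K2/α21 = 770/0.859 = 896 > K1 = 763.
Since the inequalities point opposite ways, species 2 can invade but species 1 cannot.

species 2 excludes species 1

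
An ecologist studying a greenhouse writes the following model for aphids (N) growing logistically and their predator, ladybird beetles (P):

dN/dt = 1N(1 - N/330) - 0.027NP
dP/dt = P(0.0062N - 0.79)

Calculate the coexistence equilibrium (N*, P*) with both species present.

N* ≈ 127, P* ≈ 22.7

From dP/dt = 0 with P > 0: 0.0062N* = 0.79, so N* = 127.
Substitute into dN/dt = 0: 1(1 - 127/330) = 0.027P*.
The bracket is 0.614, giving P* = 0.614/0.027 = 22.7.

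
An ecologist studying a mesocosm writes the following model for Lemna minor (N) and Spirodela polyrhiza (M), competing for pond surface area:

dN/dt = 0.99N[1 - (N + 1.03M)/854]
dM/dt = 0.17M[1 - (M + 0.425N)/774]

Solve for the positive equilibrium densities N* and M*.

Setting both brackets to zero gives the nullclines N + 1.03M = 854 and 0.425N + M = 774.
Substituting M = 774 - 0.425N into the first: N(1 - 1.03·0.425) = 854 - 1.03·774.
So N* = 56.8/0.562 = 101, and then M* = 774 - 0.425·101 = 731.

N* ≈ 101, M* ≈ 731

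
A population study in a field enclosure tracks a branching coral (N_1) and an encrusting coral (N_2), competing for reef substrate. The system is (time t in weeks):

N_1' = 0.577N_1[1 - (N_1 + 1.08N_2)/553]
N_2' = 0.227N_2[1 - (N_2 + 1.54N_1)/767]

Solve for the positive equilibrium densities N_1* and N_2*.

N_1* ≈ 415, N_2* ≈ 128

Setting both brackets to zero gives the nullclines N_1 + 1.08N_2 = 553 and 1.54N_1 + N_2 = 767.
Substituting N_2 = 767 - 1.54N_1 into the first: N_1(1 - 1.08·1.54) = 553 - 1.08·767.
So N_1* = -275/-0.663 = 415, and then N_2* = 767 - 1.54·415 = 128.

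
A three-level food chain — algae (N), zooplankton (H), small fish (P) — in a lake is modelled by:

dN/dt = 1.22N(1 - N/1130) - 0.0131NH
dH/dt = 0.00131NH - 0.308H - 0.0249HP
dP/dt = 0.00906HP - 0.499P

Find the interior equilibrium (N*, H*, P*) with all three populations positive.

From dP/dt = 0: 0.00906H* = 0.499, so H* = 55.1.
From dN/dt = 0: 1.22(1 - N*/1130) = 0.0131·55.1, giving N* = 1130·(1 - 0.591) = 462.
From dH/dt = 0: 0.00131·462 - 0.308 = 0.0249P*, so P* = 0.297/0.0249 = 11.9.

N* ≈ 462, H* ≈ 55.1, P* ≈ 11.9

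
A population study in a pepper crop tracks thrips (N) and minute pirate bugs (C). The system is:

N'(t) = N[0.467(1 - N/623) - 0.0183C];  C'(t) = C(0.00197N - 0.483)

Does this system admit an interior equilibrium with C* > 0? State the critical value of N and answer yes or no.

The predator equation gives dC/dt > 0 only when N > 0.483/0.00197 = 245.
Without the predator, N → K = 623. Since 623 > 245, the predator can invade and persist.

Threshold N = 245; K > 245, so yes, the predator persists.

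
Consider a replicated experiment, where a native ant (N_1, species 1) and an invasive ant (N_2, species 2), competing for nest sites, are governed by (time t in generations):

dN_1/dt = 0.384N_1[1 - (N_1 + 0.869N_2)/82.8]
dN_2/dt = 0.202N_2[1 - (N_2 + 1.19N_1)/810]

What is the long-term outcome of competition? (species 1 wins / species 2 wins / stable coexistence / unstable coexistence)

species 2 excludes species 1

Compare the nullcline intercepts: K1/α12 = 82.8/0.869 = 95.3 < K2 = 810; K2/α21 = 810/1.19 = 681 > K1 = 82.8.
Since the inequalities point opposite ways, species 2 can invade but species 1 cannot.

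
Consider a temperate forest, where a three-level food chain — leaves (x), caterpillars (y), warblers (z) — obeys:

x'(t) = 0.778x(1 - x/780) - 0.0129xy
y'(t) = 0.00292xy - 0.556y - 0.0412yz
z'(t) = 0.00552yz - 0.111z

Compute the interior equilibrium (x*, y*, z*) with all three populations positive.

From dz/dt = 0: 0.00552y* = 0.111, so y* = 20.1.
From dx/dt = 0: 0.778(1 - x*/780) = 0.0129·20.1, giving x* = 780·(1 - 0.333) = 520.
From dy/dt = 0: 0.00292·520 - 0.556 = 0.0412z*, so z* = 0.962/0.0412 = 23.4.

x* ≈ 520, y* ≈ 20.1, z* ≈ 23.4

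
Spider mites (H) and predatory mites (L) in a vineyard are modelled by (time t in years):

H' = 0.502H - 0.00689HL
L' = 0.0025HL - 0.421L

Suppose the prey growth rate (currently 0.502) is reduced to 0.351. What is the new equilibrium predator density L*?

At the interior fixed point, setting dH/dt = 0 with H > 0 fixes L* = (prey growth rate)/(HL coefficient) — independent of the other coefficients.
With the change, L* = 0.351/0.00689 = 50.9; it falls from 72.9.

L* ≈ 50.9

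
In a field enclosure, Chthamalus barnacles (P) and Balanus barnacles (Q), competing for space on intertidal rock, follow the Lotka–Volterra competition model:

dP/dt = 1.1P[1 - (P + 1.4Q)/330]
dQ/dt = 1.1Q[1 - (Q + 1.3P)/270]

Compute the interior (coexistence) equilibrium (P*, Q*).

Setting both brackets to zero gives the nullclines P + 1.4Q = 330 and 1.3P + Q = 270.
Substituting Q = 270 - 1.3P into the first: P(1 - 1.4·1.3) = 330 - 1.4·270.
So P* = -48/-0.82 = 58.5, and then Q* = 270 - 1.3·58.5 = 194.

P* ≈ 58.5, Q* ≈ 194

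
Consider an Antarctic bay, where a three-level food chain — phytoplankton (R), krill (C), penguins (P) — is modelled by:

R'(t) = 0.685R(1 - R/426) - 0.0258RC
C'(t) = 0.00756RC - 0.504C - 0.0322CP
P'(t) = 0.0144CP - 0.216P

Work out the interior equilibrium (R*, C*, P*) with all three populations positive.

R* ≈ 185, C* ≈ 15, P* ≈ 27.9

From dP/dt = 0: 0.0144C* = 0.216, so C* = 15.
From dR/dt = 0: 0.685(1 - R*/426) = 0.0258·15, giving R* = 426·(1 - 0.565) = 185.
From dC/dt = 0: 0.00756·185 - 0.504 = 0.0322P*, so P* = 0.897/0.0322 = 27.9.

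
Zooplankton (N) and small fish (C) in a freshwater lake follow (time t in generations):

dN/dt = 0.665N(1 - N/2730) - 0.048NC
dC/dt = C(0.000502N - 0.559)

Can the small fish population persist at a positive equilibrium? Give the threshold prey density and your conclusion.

Threshold N = 1110; K > 1110, so yes, the predator persists.

The predator equation gives dC/dt > 0 only when N > 0.559/0.000502 = 1110.
Without the predator, N → K = 2730. Since 2730 > 1110, the predator can invade and persist.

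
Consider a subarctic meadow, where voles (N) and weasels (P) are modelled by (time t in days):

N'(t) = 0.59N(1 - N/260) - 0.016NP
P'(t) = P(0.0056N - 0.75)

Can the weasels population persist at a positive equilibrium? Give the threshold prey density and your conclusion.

The predator equation gives dP/dt > 0 only when N > 0.75/0.0056 = 134.
Without the predator, N → K = 260. Since 260 > 134, the predator can invade and persist.

Threshold N = 134; K > 134, so yes, the predator persists.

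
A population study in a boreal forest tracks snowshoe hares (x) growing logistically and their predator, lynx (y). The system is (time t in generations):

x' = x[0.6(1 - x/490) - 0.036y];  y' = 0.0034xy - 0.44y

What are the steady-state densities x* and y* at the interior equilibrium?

x* ≈ 129, y* ≈ 12.3

From dy/dt = 0 with y > 0: 0.0034x* = 0.44, so x* = 129.
Substitute into dx/dt = 0: 0.6(1 - 129/490) = 0.036y*.
The bracket is 0.736, giving y* = 0.442/0.036 = 12.3.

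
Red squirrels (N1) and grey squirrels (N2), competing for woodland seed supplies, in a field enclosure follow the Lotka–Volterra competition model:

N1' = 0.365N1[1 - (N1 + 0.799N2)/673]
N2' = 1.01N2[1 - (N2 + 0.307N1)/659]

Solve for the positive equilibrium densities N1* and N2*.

N1* ≈ 194, N2* ≈ 599

Setting both brackets to zero gives the nullclines N1 + 0.799N2 = 673 and 0.307N1 + N2 = 659.
Substituting N2 = 659 - 0.307N1 into the first: N1(1 - 0.799·0.307) = 673 - 0.799·659.
So N1* = 146/0.755 = 194, and then N2* = 659 - 0.307·194 = 599.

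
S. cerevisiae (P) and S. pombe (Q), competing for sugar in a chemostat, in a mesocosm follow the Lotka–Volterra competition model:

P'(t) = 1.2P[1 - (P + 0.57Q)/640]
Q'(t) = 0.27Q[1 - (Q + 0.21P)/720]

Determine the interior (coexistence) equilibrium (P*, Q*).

P* ≈ 261, Q* ≈ 665

Setting both brackets to zero gives the nullclines P + 0.57Q = 640 and 0.21P + Q = 720.
Substituting Q = 720 - 0.21P into the first: P(1 - 0.57·0.21) = 640 - 0.57·720.
So P* = 230/0.88 = 261, and then Q* = 720 - 0.21·261 = 665.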